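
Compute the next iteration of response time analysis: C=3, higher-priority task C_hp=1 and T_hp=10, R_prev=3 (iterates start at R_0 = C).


R_next = C + ceil(R_prev / T_hp) * C_hp
ceil(3 / 10) = ceil(0.3) = 1
Interference = 1 * 1 = 1
R_next = 3 + 1 = 4

4


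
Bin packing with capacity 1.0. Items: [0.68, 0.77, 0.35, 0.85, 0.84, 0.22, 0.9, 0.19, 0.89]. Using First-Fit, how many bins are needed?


Place items sequentially using First-Fit:
  Item 0.68 -> new Bin 1
  Item 0.77 -> new Bin 2
  Item 0.35 -> new Bin 3
  Item 0.85 -> new Bin 4
  Item 0.84 -> new Bin 5
  Item 0.22 -> Bin 1 (now 0.9)
  Item 0.9 -> new Bin 6
  Item 0.19 -> Bin 2 (now 0.96)
  Item 0.89 -> new Bin 7
Total bins used = 7

7


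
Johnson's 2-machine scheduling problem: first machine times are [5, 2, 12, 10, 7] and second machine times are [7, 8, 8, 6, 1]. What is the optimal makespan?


Apply Johnson's rule:
  Group 1 (a <= b): [(2, 2, 8), (1, 5, 7)]
  Group 2 (a > b): [(3, 12, 8), (4, 10, 6), (5, 7, 1)]
Optimal job order: [2, 1, 3, 4, 5]
Schedule:
  Job 2: M1 done at 2, M2 done at 10
  Job 1: M1 done at 7, M2 done at 17
  Job 3: M1 done at 19, M2 done at 27
  Job 4: M1 done at 29, M2 done at 35
  Job 5: M1 done at 36, M2 done at 37
Makespan = 37

37


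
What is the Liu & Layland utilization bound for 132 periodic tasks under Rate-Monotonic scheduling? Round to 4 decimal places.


Compute 2^(1/132) = 1.0052649263
Subtract 1: 1.0052649263 - 1 = 0.0052649263
Multiply by n: 132 * 0.0052649263 = 0.6949702716
Round to 4 dp: 0.6950

0.6950


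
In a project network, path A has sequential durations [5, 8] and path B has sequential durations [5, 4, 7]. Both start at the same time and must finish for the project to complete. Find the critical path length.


Path A total = 5 + 8 = 13
Path B total = 5 + 4 + 7 = 16
Critical path = longest path = max(13, 16) = 16

16


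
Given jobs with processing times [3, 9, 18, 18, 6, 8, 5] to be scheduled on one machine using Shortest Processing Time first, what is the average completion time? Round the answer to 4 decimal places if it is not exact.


Sort jobs by processing time (SPT order): [3, 5, 6, 8, 9, 18, 18]
Compute completion times sequentially:
  Job 1: processing = 3, completes at 3
  Job 2: processing = 5, completes at 8
  Job 3: processing = 6, completes at 14
  Job 4: processing = 8, completes at 22
  Job 5: processing = 9, completes at 31
  Job 6: processing = 18, completes at 49
  Job 7: processing = 18, completes at 67
Sum of completion times = 194
Average completion time = 194/7 = 27.7143

27.7143


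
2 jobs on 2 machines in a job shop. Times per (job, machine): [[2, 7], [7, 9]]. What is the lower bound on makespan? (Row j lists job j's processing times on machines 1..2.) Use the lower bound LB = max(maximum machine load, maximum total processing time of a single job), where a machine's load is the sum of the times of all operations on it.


Machine loads:
  Machine 1: 2 + 7 = 9
  Machine 2: 7 + 9 = 16
Max machine load = 16
Job totals:
  Job 1: 9
  Job 2: 16
Max job total = 16
Lower bound = max(16, 16) = 16

16


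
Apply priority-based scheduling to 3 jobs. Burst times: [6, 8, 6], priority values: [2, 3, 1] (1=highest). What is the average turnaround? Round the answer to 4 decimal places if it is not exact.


Sort by priority (ascending = highest first):
Order: [(1, 6), (2, 6), (3, 8)]
Completion times:
  Priority 1, burst=6, C=6
  Priority 2, burst=6, C=12
  Priority 3, burst=8, C=20
Average turnaround = 38/3 = 12.6667

12.6667


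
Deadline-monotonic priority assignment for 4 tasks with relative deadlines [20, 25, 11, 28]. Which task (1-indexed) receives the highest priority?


Sort tasks by relative deadline (ascending):
  Task 3: deadline = 11
  Task 1: deadline = 20
  Task 2: deadline = 25
  Task 4: deadline = 28
Priority order (highest first): [3, 1, 2, 4]
Highest priority task = 3

3


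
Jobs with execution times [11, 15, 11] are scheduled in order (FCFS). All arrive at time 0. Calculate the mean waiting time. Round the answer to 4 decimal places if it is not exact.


FCFS order (as given): [11, 15, 11]
Waiting times:
  Job 1: wait = 0
  Job 2: wait = 11
  Job 3: wait = 26
Sum of waiting times = 37
Average waiting time = 37/3 = 12.3333

12.3333


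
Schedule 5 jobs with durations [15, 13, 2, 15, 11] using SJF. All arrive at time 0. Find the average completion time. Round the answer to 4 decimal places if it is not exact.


SJF order (ascending): [2, 11, 13, 15, 15]
Completion times:
  Job 1: burst=2, C=2
  Job 2: burst=11, C=13
  Job 3: burst=13, C=26
  Job 4: burst=15, C=41
  Job 5: burst=15, C=56
Average completion = 138/5 = 27.6

27.6


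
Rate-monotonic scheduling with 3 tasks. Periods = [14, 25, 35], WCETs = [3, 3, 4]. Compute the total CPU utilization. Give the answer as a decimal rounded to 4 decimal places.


Compute individual utilizations (exact fractions):
  Task 1: C/T = 3/14 (approx. 0.2143)
  Task 2: C/T = 3/25 (approx. 0.12)
  Task 3: C/T = 4/35 (approx. 0.1143)
Total utilization U = 3/14 + 3/25 + 4/35 = 157/350
Rounded to 4 decimal places: U = 0.4486
RM (Liu & Layland) bound for 3 tasks = 0.779763; compare with U = 157/350 (approx. 0.448571)
U <= bound, so schedulable by RM sufficient condition.

0.4486


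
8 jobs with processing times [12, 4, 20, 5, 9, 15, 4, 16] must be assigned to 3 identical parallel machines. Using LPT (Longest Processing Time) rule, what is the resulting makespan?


Sort jobs in decreasing order (LPT): [20, 16, 15, 12, 9, 5, 4, 4]
Assign each job to the least loaded machine:
  Machine 1: jobs [20, 5, 4], load = 29
  Machine 2: jobs [16, 9, 4], load = 29
  Machine 3: jobs [15, 12], load = 27
Makespan = max load = 29

29


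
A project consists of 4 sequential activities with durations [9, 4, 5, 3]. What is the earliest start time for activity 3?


Activity 3 starts after activities 1 through 2 complete.
Predecessor durations: [9, 4]
ES = 9 + 4 = 13

13


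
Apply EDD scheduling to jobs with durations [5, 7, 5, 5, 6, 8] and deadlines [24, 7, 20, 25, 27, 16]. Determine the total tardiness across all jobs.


Sort by due date (EDD order): [(7, 7), (8, 16), (5, 20), (5, 24), (5, 25), (6, 27)]
Compute completion times and tardiness:
  Job 1: p=7, d=7, C=7, tardiness=max(0,7-7)=0
  Job 2: p=8, d=16, C=15, tardiness=max(0,15-16)=0
  Job 3: p=5, d=20, C=20, tardiness=max(0,20-20)=0
  Job 4: p=5, d=24, C=25, tardiness=max(0,25-24)=1
  Job 5: p=5, d=25, C=30, tardiness=max(0,30-25)=5
  Job 6: p=6, d=27, C=36, tardiness=max(0,36-27)=9
Total tardiness = 15

15


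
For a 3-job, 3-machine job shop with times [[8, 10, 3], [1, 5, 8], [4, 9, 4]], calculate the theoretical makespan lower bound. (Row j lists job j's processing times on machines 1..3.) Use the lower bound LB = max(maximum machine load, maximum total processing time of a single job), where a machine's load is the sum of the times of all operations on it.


Machine loads:
  Machine 1: 8 + 1 + 4 = 13
  Machine 2: 10 + 5 + 9 = 24
  Machine 3: 3 + 8 + 4 = 15
Max machine load = 24
Job totals:
  Job 1: 21
  Job 2: 14
  Job 3: 17
Max job total = 21
Lower bound = max(24, 21) = 24

24


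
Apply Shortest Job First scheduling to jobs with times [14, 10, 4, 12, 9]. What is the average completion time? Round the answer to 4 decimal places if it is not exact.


SJF order (ascending): [4, 9, 10, 12, 14]
Completion times:
  Job 1: burst=4, C=4
  Job 2: burst=9, C=13
  Job 3: burst=10, C=23
  Job 4: burst=12, C=35
  Job 5: burst=14, C=49
Average completion = 124/5 = 24.8

24.8


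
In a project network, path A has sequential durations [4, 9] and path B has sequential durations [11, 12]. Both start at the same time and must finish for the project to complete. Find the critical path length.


Path A total = 4 + 9 = 13
Path B total = 11 + 12 = 23
Critical path = longest path = max(13, 23) = 23

23


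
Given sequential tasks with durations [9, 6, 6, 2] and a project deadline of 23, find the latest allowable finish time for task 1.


LF(activity 1) = deadline - sum of successor durations
Successors: activities 2 through 4 with durations [6, 6, 2]
Sum of successor durations = 14
LF = 23 - 14 = 9

9


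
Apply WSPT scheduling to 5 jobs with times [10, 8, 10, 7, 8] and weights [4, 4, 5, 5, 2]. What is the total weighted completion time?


Compute p/w ratios and sort ascending (WSPT): [(7, 5), (8, 4), (10, 5), (10, 4), (8, 2)]
Compute weighted completion times:
  Job (p=7,w=5): C=7, w*C=5*7=35
  Job (p=8,w=4): C=15, w*C=4*15=60
  Job (p=10,w=5): C=25, w*C=5*25=125
  Job (p=10,w=4): C=35, w*C=4*35=140
  Job (p=8,w=2): C=43, w*C=2*43=86
Total weighted completion time = 446

446


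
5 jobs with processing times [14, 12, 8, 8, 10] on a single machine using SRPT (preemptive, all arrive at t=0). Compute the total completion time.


Since all jobs arrive at t=0, SRPT equals SPT ordering.
SPT order: [8, 8, 10, 12, 14]
Completion times:
  Job 1: p=8, C=8
  Job 2: p=8, C=16
  Job 3: p=10, C=26
  Job 4: p=12, C=38
  Job 5: p=14, C=52
Total completion time = 8 + 16 + 26 + 38 + 52 = 140

140


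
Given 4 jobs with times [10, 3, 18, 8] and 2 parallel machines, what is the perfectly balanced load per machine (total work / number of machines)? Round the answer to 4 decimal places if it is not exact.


Total processing time = 10 + 3 + 18 + 8 = 39
Number of machines = 2
Ideal balanced load = 39 / 2 = 19.5

19.5


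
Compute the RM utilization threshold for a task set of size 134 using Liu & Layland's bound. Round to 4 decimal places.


Compute 2^(1/134) = 1.0051861419
Subtract 1: 1.0051861419 - 1 = 0.0051861419
Multiply by n: 134 * 0.0051861419 = 0.6949430146
Round to 4 dp: 0.6949

0.6949


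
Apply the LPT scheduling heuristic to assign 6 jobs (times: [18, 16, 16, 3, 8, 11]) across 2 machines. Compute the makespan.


Sort jobs in decreasing order (LPT): [18, 16, 16, 11, 8, 3]
Assign each job to the least loaded machine:
  Machine 1: jobs [18, 11, 8], load = 37
  Machine 2: jobs [16, 16, 3], load = 35
Makespan = max load = 37

37


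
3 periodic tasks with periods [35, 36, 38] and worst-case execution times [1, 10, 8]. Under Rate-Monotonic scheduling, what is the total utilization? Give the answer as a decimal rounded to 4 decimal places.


Compute individual utilizations (exact fractions):
  Task 1: C/T = 1/35 (approx. 0.0286)
  Task 2: C/T = 10/36 = 5/18 (approx. 0.2778)
  Task 3: C/T = 8/38 = 4/19 (approx. 0.2105)
Total utilization U = 1/35 + 5/18 + 4/19 = 6187/11970
Rounded to 4 decimal places: U = 0.5169
RM (Liu & Layland) bound for 3 tasks = 0.779763; compare with U = 6187/11970 (approx. 0.516876)
U <= bound, so schedulable by RM sufficient condition.

0.5169


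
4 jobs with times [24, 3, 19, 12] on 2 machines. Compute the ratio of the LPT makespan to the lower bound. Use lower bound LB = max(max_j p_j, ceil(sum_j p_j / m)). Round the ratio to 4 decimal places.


LPT order: [24, 19, 12, 3]
Machine loads after assignment: [27, 31]
LPT makespan = 31
Lower bound = max(max_job, ceil(total/2)) = max(24, 29) = 29
Ratio = 31 / 29 = 1.069

1.069


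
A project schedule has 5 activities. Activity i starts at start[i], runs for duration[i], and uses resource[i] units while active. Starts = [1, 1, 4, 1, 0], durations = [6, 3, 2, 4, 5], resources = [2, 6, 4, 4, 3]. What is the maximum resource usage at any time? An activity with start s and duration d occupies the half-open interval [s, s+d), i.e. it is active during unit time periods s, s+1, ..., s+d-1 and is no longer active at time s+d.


Each activity i is active on [start_i, start_i + duration_i).
Compute total resource usage per time slot:
  t=0: active resources = [3], total = 3
  t=1: active resources = [2, 6, 4, 3], total = 15
  t=2: active resources = [2, 6, 4, 3], total = 15
  t=3: active resources = [2, 6, 4, 3], total = 15
  t=4: active resources = [2, 4, 4, 3], total = 13
  t=5: active resources = [2, 4], total = 6
  t=6: active resources = [2], total = 2
Peak resource demand = 15

15


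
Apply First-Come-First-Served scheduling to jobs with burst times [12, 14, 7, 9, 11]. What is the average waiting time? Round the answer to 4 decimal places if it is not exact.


FCFS order (as given): [12, 14, 7, 9, 11]
Waiting times:
  Job 1: wait = 0
  Job 2: wait = 12
  Job 3: wait = 26
  Job 4: wait = 33
  Job 5: wait = 42
Sum of waiting times = 113
Average waiting time = 113/5 = 22.6

22.6


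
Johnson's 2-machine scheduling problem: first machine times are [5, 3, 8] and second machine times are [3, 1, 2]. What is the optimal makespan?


Apply Johnson's rule:
  Group 1 (a <= b): []
  Group 2 (a > b): [(1, 5, 3), (3, 8, 2), (2, 3, 1)]
Optimal job order: [1, 3, 2]
Schedule:
  Job 1: M1 done at 5, M2 done at 8
  Job 3: M1 done at 13, M2 done at 15
  Job 2: M1 done at 16, M2 done at 17
Makespan = 17

17


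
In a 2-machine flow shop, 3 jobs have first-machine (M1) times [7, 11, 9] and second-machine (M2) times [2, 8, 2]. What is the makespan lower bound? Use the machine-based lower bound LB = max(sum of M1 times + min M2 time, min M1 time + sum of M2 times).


LB1 = sum(M1 times) + min(M2 times) = 27 + 2 = 29
LB2 = min(M1 times) + sum(M2 times) = 7 + 12 = 19
Lower bound = max(LB1, LB2) = max(29, 19) = 29

29


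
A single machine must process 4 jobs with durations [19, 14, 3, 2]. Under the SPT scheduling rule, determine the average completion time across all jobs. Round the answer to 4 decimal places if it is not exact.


Sort jobs by processing time (SPT order): [2, 3, 14, 19]
Compute completion times sequentially:
  Job 1: processing = 2, completes at 2
  Job 2: processing = 3, completes at 5
  Job 3: processing = 14, completes at 19
  Job 4: processing = 19, completes at 38
Sum of completion times = 64
Average completion time = 64/4 = 16.0

16.0


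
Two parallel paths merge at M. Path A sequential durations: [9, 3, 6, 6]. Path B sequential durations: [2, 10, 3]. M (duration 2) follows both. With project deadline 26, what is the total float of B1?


Forward pass: ES(B1) = sum of predecessors on chain B = 0
EF = ES + duration = 0 + 2 = 2
Backward pass: LF(M) = deadline = 26; LS(M) = 26 - 2 = 24
LF(B1) = LS(M) - sum(successors on chain B) = 24 - 13 = 11
LS = LF - duration = 11 - 2 = 9
Total float = LS - ES = 9 - 0 = 9

9


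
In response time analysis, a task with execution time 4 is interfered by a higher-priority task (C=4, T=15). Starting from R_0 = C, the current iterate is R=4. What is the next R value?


R_next = C + ceil(R_prev / T_hp) * C_hp
ceil(4 / 15) = ceil(0.2667) = 1
Interference = 1 * 4 = 4
R_next = 4 + 4 = 8

8


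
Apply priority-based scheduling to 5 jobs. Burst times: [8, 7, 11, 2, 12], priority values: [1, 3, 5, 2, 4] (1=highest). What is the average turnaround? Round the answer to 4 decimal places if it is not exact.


Sort by priority (ascending = highest first):
Order: [(1, 8), (2, 2), (3, 7), (4, 12), (5, 11)]
Completion times:
  Priority 1, burst=8, C=8
  Priority 2, burst=2, C=10
  Priority 3, burst=7, C=17
  Priority 4, burst=12, C=29
  Priority 5, burst=11, C=40
Average turnaround = 104/5 = 20.8

20.8


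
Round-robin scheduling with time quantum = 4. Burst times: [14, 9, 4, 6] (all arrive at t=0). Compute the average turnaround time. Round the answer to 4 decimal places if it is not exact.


Time quantum = 4
Execution trace:
  J1 runs 4 units, time = 4
  J2 runs 4 units, time = 8
  J3 runs 4 units, time = 12
  J4 runs 4 units, time = 16
  J1 runs 4 units, time = 20
  J2 runs 4 units, time = 24
  J4 runs 2 units, time = 26
  J1 runs 4 units, time = 30
  J2 runs 1 units, time = 31
  J1 runs 2 units, time = 33
Finish times: [33, 31, 12, 26]
Average turnaround = 102/4 = 25.5

25.5


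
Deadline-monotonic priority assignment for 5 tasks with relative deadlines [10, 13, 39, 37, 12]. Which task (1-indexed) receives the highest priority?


Sort tasks by relative deadline (ascending):
  Task 1: deadline = 10
  Task 5: deadline = 12
  Task 2: deadline = 13
  Task 4: deadline = 37
  Task 3: deadline = 39
Priority order (highest first): [1, 5, 2, 4, 3]
Highest priority task = 1

1


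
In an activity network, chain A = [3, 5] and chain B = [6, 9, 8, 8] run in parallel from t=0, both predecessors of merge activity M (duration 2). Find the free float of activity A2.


ES(A2) = sum of predecessors on chain A = 3
EF(A2) = ES + duration = 3 + 5 = 8
Successor of A2 is M. ES(M) = max(sum(A), sum(B)) = max(8, 31) = 31
Free float = ES(successor) - EF(current) = 31 - 8 = 23

23


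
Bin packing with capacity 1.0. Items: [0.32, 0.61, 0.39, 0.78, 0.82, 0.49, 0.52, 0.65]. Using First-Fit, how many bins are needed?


Place items sequentially using First-Fit:
  Item 0.32 -> new Bin 1
  Item 0.61 -> Bin 1 (now 0.93)
  Item 0.39 -> new Bin 2
  Item 0.78 -> new Bin 3
  Item 0.82 -> new Bin 4
  Item 0.49 -> Bin 2 (now 0.88)
  Item 0.52 -> new Bin 5
  Item 0.65 -> new Bin 6
Total bins used = 6

6


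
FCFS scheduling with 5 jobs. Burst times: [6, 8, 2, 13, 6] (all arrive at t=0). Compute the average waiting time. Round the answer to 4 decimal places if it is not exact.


FCFS order (as given): [6, 8, 2, 13, 6]
Waiting times:
  Job 1: wait = 0
  Job 2: wait = 6
  Job 3: wait = 14
  Job 4: wait = 16
  Job 5: wait = 29
Sum of waiting times = 65
Average waiting time = 65/5 = 13.0

13.0


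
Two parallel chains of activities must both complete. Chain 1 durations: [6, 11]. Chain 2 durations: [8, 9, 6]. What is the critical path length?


Path A total = 6 + 11 = 17
Path B total = 8 + 9 + 6 = 23
Critical path = longest path = max(17, 23) = 23

23


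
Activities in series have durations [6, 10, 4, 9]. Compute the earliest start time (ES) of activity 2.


Activity 2 starts after activities 1 through 1 complete.
Predecessor durations: [6]
ES = 6 = 6

6


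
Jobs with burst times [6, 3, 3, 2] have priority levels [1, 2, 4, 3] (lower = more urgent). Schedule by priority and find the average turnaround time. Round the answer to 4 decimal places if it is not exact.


Sort by priority (ascending = highest first):
Order: [(1, 6), (2, 3), (3, 2), (4, 3)]
Completion times:
  Priority 1, burst=6, C=6
  Priority 2, burst=3, C=9
  Priority 3, burst=2, C=11
  Priority 4, burst=3, C=14
Average turnaround = 40/4 = 10.0

10.0


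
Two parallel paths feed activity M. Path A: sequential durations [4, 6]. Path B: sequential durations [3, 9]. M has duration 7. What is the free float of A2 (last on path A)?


ES(A2) = sum of predecessors on chain A = 4
EF(A2) = ES + duration = 4 + 6 = 10
Successor of A2 is M. ES(M) = max(sum(A), sum(B)) = max(10, 12) = 12
Free float = ES(successor) - EF(current) = 12 - 10 = 2

2


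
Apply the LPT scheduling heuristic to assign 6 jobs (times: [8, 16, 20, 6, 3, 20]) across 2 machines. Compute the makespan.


Sort jobs in decreasing order (LPT): [20, 20, 16, 8, 6, 3]
Assign each job to the least loaded machine:
  Machine 1: jobs [20, 16], load = 36
  Machine 2: jobs [20, 8, 6, 3], load = 37
Makespan = max load = 37

37


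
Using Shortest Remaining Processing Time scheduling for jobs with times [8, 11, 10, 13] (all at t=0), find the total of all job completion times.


Since all jobs arrive at t=0, SRPT equals SPT ordering.
SPT order: [8, 10, 11, 13]
Completion times:
  Job 1: p=8, C=8
  Job 2: p=10, C=18
  Job 3: p=11, C=29
  Job 4: p=13, C=42
Total completion time = 8 + 18 + 29 + 42 = 97

97


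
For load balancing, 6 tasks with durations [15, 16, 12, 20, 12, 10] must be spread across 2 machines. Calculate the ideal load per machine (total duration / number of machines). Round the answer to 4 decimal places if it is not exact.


Total processing time = 15 + 16 + 12 + 20 + 12 + 10 = 85
Number of machines = 2
Ideal balanced load = 85 / 2 = 42.5

42.5


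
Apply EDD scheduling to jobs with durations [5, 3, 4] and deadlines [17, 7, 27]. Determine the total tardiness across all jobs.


Sort by due date (EDD order): [(3, 7), (5, 17), (4, 27)]
Compute completion times and tardiness:
  Job 1: p=3, d=7, C=3, tardiness=max(0,3-7)=0
  Job 2: p=5, d=17, C=8, tardiness=max(0,8-17)=0
  Job 3: p=4, d=27, C=12, tardiness=max(0,12-27)=0
Total tardiness = 0

0


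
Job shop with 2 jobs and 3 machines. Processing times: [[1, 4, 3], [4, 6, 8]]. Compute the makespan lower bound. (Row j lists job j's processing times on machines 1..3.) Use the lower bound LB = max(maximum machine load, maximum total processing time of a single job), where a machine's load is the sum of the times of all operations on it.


Machine loads:
  Machine 1: 1 + 4 = 5
  Machine 2: 4 + 6 = 10
  Machine 3: 3 + 8 = 11
Max machine load = 11
Job totals:
  Job 1: 8
  Job 2: 18
Max job total = 18
Lower bound = max(11, 18) = 18

18


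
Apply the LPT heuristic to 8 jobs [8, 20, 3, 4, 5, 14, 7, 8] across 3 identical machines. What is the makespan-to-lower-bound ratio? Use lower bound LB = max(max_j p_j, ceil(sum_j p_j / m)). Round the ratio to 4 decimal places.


LPT order: [20, 14, 8, 8, 7, 5, 4, 3]
Machine loads after assignment: [24, 24, 21]
LPT makespan = 24
Lower bound = max(max_job, ceil(total/3)) = max(20, 23) = 23
Ratio = 24 / 23 = 1.0435

1.0435


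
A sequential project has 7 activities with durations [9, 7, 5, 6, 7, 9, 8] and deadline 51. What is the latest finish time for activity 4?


LF(activity 4) = deadline - sum of successor durations
Successors: activities 5 through 7 with durations [7, 9, 8]
Sum of successor durations = 24
LF = 51 - 24 = 27

27


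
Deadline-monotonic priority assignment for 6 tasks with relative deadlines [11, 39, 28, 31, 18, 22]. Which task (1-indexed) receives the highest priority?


Sort tasks by relative deadline (ascending):
  Task 1: deadline = 11
  Task 5: deadline = 18
  Task 6: deadline = 22
  Task 3: deadline = 28
  Task 4: deadline = 31
  Task 2: deadline = 39
Priority order (highest first): [1, 5, 6, 3, 4, 2]
Highest priority task = 1

1


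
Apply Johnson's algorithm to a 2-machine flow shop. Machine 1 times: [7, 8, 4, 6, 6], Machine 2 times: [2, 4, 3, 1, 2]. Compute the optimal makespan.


Apply Johnson's rule:
  Group 1 (a <= b): []
  Group 2 (a > b): [(2, 8, 4), (3, 4, 3), (1, 7, 2), (5, 6, 2), (4, 6, 1)]
Optimal job order: [2, 3, 1, 5, 4]
Schedule:
  Job 2: M1 done at 8, M2 done at 12
  Job 3: M1 done at 12, M2 done at 15
  Job 1: M1 done at 19, M2 done at 21
  Job 5: M1 done at 25, M2 done at 27
  Job 4: M1 done at 31, M2 done at 32
Makespan = 32

32


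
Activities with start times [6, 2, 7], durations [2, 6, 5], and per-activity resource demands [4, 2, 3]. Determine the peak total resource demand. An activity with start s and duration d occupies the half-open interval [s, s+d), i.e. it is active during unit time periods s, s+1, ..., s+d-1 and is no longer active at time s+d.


Each activity i is active on [start_i, start_i + duration_i).
Compute total resource usage per time slot:
  t=0: active resources = [], total = 0
  t=1: active resources = [], total = 0
  t=2: active resources = [2], total = 2
  t=3: active resources = [2], total = 2
  t=4: active resources = [2], total = 2
  t=5: active resources = [2], total = 2
  t=6: active resources = [4, 2], total = 6
  t=7: active resources = [4, 2, 3], total = 9
  t=8: active resources = [3], total = 3
  t=9: active resources = [3], total = 3
  t=10: active resources = [3], total = 3
  t=11: active resources = [3], total = 3
Peak resource demand = 9

9


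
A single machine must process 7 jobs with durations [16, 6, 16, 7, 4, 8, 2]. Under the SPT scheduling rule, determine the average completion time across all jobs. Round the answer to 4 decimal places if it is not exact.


Sort jobs by processing time (SPT order): [2, 4, 6, 7, 8, 16, 16]
Compute completion times sequentially:
  Job 1: processing = 2, completes at 2
  Job 2: processing = 4, completes at 6
  Job 3: processing = 6, completes at 12
  Job 4: processing = 7, completes at 19
  Job 5: processing = 8, completes at 27
  Job 6: processing = 16, completes at 43
  Job 7: processing = 16, completes at 59
Sum of completion times = 168
Average completion time = 168/7 = 24.0

24.0


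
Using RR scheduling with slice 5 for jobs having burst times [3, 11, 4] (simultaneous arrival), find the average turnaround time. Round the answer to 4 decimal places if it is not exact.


Time quantum = 5
Execution trace:
  J1 runs 3 units, time = 3
  J2 runs 5 units, time = 8
  J3 runs 4 units, time = 12
  J2 runs 5 units, time = 17
  J2 runs 1 units, time = 18
Finish times: [3, 18, 12]
Average turnaround = 33/3 = 11.0

11.0


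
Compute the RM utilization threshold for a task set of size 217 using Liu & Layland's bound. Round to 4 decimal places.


Compute 2^(1/217) = 1.0031993336
Subtract 1: 1.0031993336 - 1 = 0.0031993336
Multiply by n: 217 * 0.0031993336 = 0.6942553912
Round to 4 dp: 0.6943

0.6943


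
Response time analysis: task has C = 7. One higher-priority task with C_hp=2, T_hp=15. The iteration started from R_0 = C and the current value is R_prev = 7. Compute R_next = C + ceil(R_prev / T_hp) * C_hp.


R_next = C + ceil(R_prev / T_hp) * C_hp
ceil(7 / 15) = ceil(0.4667) = 1
Interference = 1 * 2 = 2
R_next = 7 + 2 = 9

9


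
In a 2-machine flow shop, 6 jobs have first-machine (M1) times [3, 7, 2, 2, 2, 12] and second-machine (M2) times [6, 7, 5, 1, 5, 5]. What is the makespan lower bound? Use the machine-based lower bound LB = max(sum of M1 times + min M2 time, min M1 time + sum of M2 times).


LB1 = sum(M1 times) + min(M2 times) = 28 + 1 = 29
LB2 = min(M1 times) + sum(M2 times) = 2 + 29 = 31
Lower bound = max(LB1, LB2) = max(29, 31) = 31

31


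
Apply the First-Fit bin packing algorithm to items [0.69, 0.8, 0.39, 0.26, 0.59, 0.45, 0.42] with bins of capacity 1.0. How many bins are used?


Place items sequentially using First-Fit:
  Item 0.69 -> new Bin 1
  Item 0.8 -> new Bin 2
  Item 0.39 -> new Bin 3
  Item 0.26 -> Bin 1 (now 0.95)
  Item 0.59 -> Bin 3 (now 0.98)
  Item 0.45 -> new Bin 4
  Item 0.42 -> Bin 4 (now 0.87)
Total bins used = 4

4


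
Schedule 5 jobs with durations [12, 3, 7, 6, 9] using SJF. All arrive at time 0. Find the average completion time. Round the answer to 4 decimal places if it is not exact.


SJF order (ascending): [3, 6, 7, 9, 12]
Completion times:
  Job 1: burst=3, C=3
  Job 2: burst=6, C=9
  Job 3: burst=7, C=16
  Job 4: burst=9, C=25
  Job 5: burst=12, C=37
Average completion = 90/5 = 18.0

18.0


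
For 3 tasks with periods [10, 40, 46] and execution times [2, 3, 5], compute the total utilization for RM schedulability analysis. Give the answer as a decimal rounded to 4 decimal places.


Compute individual utilizations (exact fractions):
  Task 1: C/T = 2/10 = 1/5 (approx. 0.2)
  Task 2: C/T = 3/40 (approx. 0.075)
  Task 3: C/T = 5/46 (approx. 0.1087)
Total utilization U = 1/5 + 3/40 + 5/46 = 353/920
Rounded to 4 decimal places: U = 0.3837
RM (Liu & Layland) bound for 3 tasks = 0.779763; compare with U = 353/920 (approx. 0.383696)
U <= bound, so schedulable by RM sufficient condition.

0.3837


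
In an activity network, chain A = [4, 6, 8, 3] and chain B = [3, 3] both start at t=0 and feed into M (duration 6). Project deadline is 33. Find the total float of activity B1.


Forward pass: ES(B1) = sum of predecessors on chain B = 0
EF = ES + duration = 0 + 3 = 3
Backward pass: LF(M) = deadline = 33; LS(M) = 33 - 6 = 27
LF(B1) = LS(M) - sum(successors on chain B) = 27 - 3 = 24
LS = LF - duration = 24 - 3 = 21
Total float = LS - ES = 21 - 0 = 21

21


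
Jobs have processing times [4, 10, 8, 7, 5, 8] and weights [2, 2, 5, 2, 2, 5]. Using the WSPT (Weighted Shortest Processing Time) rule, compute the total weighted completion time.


Compute p/w ratios and sort ascending (WSPT): [(8, 5), (8, 5), (4, 2), (5, 2), (7, 2), (10, 2)]
Compute weighted completion times:
  Job (p=8,w=5): C=8, w*C=5*8=40
  Job (p=8,w=5): C=16, w*C=5*16=80
  Job (p=4,w=2): C=20, w*C=2*20=40
  Job (p=5,w=2): C=25, w*C=2*25=50
  Job (p=7,w=2): C=32, w*C=2*32=64
  Job (p=10,w=2): C=42, w*C=2*42=84
Total weighted completion time = 358

358


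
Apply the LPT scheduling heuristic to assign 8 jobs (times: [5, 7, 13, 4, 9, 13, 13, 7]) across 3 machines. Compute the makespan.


Sort jobs in decreasing order (LPT): [13, 13, 13, 9, 7, 7, 5, 4]
Assign each job to the least loaded machine:
  Machine 1: jobs [13, 9], load = 22
  Machine 2: jobs [13, 7, 5], load = 25
  Machine 3: jobs [13, 7, 4], load = 24
Makespan = max load = 25

25


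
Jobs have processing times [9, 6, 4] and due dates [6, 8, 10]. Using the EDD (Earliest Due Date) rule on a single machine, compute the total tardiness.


Sort by due date (EDD order): [(9, 6), (6, 8), (4, 10)]
Compute completion times and tardiness:
  Job 1: p=9, d=6, C=9, tardiness=max(0,9-6)=3
  Job 2: p=6, d=8, C=15, tardiness=max(0,15-8)=7
  Job 3: p=4, d=10, C=19, tardiness=max(0,19-10)=9
Total tardiness = 19

19


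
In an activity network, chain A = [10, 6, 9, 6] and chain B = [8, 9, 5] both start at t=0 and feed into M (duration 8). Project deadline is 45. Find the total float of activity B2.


Forward pass: ES(B2) = sum of predecessors on chain B = 8
EF = ES + duration = 8 + 9 = 17
Backward pass: LF(M) = deadline = 45; LS(M) = 45 - 8 = 37
LF(B2) = LS(M) - sum(successors on chain B) = 37 - 5 = 32
LS = LF - duration = 32 - 9 = 23
Total float = LS - ES = 23 - 8 = 15

15


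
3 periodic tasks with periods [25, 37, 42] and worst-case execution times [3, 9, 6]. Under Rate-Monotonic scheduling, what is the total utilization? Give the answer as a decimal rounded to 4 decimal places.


Compute individual utilizations (exact fractions):
  Task 1: C/T = 3/25 (approx. 0.12)
  Task 2: C/T = 9/37 (approx. 0.2432)
  Task 3: C/T = 6/42 = 1/7 (approx. 0.1429)
Total utilization U = 3/25 + 9/37 + 1/7 = 3277/6475
Rounded to 4 decimal places: U = 0.5061
RM (Liu & Layland) bound for 3 tasks = 0.779763; compare with U = 3277/6475 (approx. 0.506100)
U <= bound, so schedulable by RM sufficient condition.

0.5061


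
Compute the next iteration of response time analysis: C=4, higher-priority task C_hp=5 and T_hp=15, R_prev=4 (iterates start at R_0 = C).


R_next = C + ceil(R_prev / T_hp) * C_hp
ceil(4 / 15) = ceil(0.2667) = 1
Interference = 1 * 5 = 5
R_next = 4 + 5 = 9

9


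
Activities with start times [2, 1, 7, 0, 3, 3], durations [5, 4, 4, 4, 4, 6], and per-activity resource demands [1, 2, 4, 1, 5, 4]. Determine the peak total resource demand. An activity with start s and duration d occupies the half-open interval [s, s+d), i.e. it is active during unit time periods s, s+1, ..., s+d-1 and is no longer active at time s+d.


Each activity i is active on [start_i, start_i + duration_i).
Compute total resource usage per time slot:
  t=0: active resources = [1], total = 1
  t=1: active resources = [2, 1], total = 3
  t=2: active resources = [1, 2, 1], total = 4
  t=3: active resources = [1, 2, 1, 5, 4], total = 13
  t=4: active resources = [1, 2, 5, 4], total = 12
  t=5: active resources = [1, 5, 4], total = 10
  t=6: active resources = [1, 5, 4], total = 10
  t=7: active resources = [4, 4], total = 8
  t=8: active resources = [4, 4], total = 8
  t=9: active resources = [4], total = 4
  t=10: active resources = [4], total = 4
Peak resource demand = 13

13


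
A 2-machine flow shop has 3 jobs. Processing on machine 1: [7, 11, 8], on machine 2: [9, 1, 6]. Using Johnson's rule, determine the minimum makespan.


Apply Johnson's rule:
  Group 1 (a <= b): [(1, 7, 9)]
  Group 2 (a > b): [(3, 8, 6), (2, 11, 1)]
Optimal job order: [1, 3, 2]
Schedule:
  Job 1: M1 done at 7, M2 done at 16
  Job 3: M1 done at 15, M2 done at 22
  Job 2: M1 done at 26, M2 done at 27
Makespan = 27

27


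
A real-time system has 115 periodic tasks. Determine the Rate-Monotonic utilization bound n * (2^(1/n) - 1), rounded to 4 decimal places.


Compute 2^(1/115) = 1.0060455679
Subtract 1: 1.0060455679 - 1 = 0.0060455679
Multiply by n: 115 * 0.0060455679 = 0.6952403085
Round to 4 dp: 0.6952

0.6952


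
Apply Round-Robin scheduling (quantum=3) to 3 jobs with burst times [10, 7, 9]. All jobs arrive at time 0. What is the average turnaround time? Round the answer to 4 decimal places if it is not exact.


Time quantum = 3
Execution trace:
  J1 runs 3 units, time = 3
  J2 runs 3 units, time = 6
  J3 runs 3 units, time = 9
  J1 runs 3 units, time = 12
  J2 runs 3 units, time = 15
  J3 runs 3 units, time = 18
  J1 runs 3 units, time = 21
  J2 runs 1 units, time = 22
  J3 runs 3 units, time = 25
  J1 runs 1 units, time = 26
Finish times: [26, 22, 25]
Average turnaround = 73/3 = 24.3333

24.3333


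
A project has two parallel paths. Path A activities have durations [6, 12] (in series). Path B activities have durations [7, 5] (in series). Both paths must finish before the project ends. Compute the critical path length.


Path A total = 6 + 12 = 18
Path B total = 7 + 5 = 12
Critical path = longest path = max(18, 12) = 18

18


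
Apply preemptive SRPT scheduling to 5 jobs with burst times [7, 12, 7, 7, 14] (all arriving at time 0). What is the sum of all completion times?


Since all jobs arrive at t=0, SRPT equals SPT ordering.
SPT order: [7, 7, 7, 12, 14]
Completion times:
  Job 1: p=7, C=7
  Job 2: p=7, C=14
  Job 3: p=7, C=21
  Job 4: p=12, C=33
  Job 5: p=14, C=47
Total completion time = 7 + 14 + 21 + 33 + 47 = 122

122


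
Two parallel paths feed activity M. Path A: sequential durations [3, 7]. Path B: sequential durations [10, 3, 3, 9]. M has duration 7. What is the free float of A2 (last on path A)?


ES(A2) = sum of predecessors on chain A = 3
EF(A2) = ES + duration = 3 + 7 = 10
Successor of A2 is M. ES(M) = max(sum(A), sum(B)) = max(10, 25) = 25
Free float = ES(successor) - EF(current) = 25 - 10 = 15

15


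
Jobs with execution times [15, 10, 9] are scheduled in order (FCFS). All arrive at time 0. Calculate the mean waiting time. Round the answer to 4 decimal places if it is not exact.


FCFS order (as given): [15, 10, 9]
Waiting times:
  Job 1: wait = 0
  Job 2: wait = 15
  Job 3: wait = 25
Sum of waiting times = 40
Average waiting time = 40/3 = 13.3333

13.3333


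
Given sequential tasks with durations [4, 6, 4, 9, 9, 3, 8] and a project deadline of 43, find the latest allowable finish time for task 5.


LF(activity 5) = deadline - sum of successor durations
Successors: activities 6 through 7 with durations [3, 8]
Sum of successor durations = 11
LF = 43 - 11 = 32

32


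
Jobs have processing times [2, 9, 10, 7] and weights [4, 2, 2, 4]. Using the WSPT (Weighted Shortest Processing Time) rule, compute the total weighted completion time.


Compute p/w ratios and sort ascending (WSPT): [(2, 4), (7, 4), (9, 2), (10, 2)]
Compute weighted completion times:
  Job (p=2,w=4): C=2, w*C=4*2=8
  Job (p=7,w=4): C=9, w*C=4*9=36
  Job (p=9,w=2): C=18, w*C=2*18=36
  Job (p=10,w=2): C=28, w*C=2*28=56
Total weighted completion time = 136

136


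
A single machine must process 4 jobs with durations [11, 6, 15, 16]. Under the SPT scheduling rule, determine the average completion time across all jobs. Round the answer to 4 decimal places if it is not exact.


Sort jobs by processing time (SPT order): [6, 11, 15, 16]
Compute completion times sequentially:
  Job 1: processing = 6, completes at 6
  Job 2: processing = 11, completes at 17
  Job 3: processing = 15, completes at 32
  Job 4: processing = 16, completes at 48
Sum of completion times = 103
Average completion time = 103/4 = 25.75

25.75


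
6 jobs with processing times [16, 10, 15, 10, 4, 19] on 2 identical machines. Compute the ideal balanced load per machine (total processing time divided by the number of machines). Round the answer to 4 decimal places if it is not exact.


Total processing time = 16 + 10 + 15 + 10 + 4 + 19 = 74
Number of machines = 2
Ideal balanced load = 74 / 2 = 37.0

37.0


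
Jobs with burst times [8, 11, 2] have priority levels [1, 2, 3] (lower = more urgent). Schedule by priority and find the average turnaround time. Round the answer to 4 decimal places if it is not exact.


Sort by priority (ascending = highest first):
Order: [(1, 8), (2, 11), (3, 2)]
Completion times:
  Priority 1, burst=8, C=8
  Priority 2, burst=11, C=19
  Priority 3, burst=2, C=21
Average turnaround = 48/3 = 16.0

16.0


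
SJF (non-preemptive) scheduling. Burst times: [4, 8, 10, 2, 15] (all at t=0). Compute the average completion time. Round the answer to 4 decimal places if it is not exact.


SJF order (ascending): [2, 4, 8, 10, 15]
Completion times:
  Job 1: burst=2, C=2
  Job 2: burst=4, C=6
  Job 3: burst=8, C=14
  Job 4: burst=10, C=24
  Job 5: burst=15, C=39
Average completion = 85/5 = 17.0

17.0


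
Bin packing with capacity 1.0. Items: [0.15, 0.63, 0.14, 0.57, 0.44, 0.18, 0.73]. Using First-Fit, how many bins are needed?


Place items sequentially using First-Fit:
  Item 0.15 -> new Bin 1
  Item 0.63 -> Bin 1 (now 0.78)
  Item 0.14 -> Bin 1 (now 0.92)
  Item 0.57 -> new Bin 2
  Item 0.44 -> new Bin 3
  Item 0.18 -> Bin 2 (now 0.75)
  Item 0.73 -> new Bin 4
Total bins used = 4

4


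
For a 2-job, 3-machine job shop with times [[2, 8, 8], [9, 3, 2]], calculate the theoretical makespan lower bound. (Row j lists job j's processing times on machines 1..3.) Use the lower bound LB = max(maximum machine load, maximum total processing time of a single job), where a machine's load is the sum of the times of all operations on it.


Machine loads:
  Machine 1: 2 + 9 = 11
  Machine 2: 8 + 3 = 11
  Machine 3: 8 + 2 = 10
Max machine load = 11
Job totals:
  Job 1: 18
  Job 2: 14
Max job total = 18
Lower bound = max(11, 18) = 18

18


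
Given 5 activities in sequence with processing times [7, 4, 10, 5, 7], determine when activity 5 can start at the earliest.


Activity 5 starts after activities 1 through 4 complete.
Predecessor durations: [7, 4, 10, 5]
ES = 7 + 4 + 10 + 5 = 26

26


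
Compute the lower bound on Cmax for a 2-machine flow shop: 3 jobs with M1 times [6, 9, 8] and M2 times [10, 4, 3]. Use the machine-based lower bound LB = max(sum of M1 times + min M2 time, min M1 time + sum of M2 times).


LB1 = sum(M1 times) + min(M2 times) = 23 + 3 = 26
LB2 = min(M1 times) + sum(M2 times) = 6 + 17 = 23
Lower bound = max(LB1, LB2) = max(26, 23) = 26

26


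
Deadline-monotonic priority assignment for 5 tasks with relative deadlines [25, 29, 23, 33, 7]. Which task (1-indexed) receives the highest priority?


Sort tasks by relative deadline (ascending):
  Task 5: deadline = 7
  Task 3: deadline = 23
  Task 1: deadline = 25
  Task 2: deadline = 29
  Task 4: deadline = 33
Priority order (highest first): [5, 3, 1, 2, 4]
Highest priority task = 5

5


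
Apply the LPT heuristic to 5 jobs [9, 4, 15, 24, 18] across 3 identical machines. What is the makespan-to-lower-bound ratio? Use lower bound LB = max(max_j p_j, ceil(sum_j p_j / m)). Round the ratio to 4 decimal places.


LPT order: [24, 18, 15, 9, 4]
Machine loads after assignment: [24, 22, 24]
LPT makespan = 24
Lower bound = max(max_job, ceil(total/3)) = max(24, 24) = 24
Ratio = 24 / 24 = 1.0

1.0


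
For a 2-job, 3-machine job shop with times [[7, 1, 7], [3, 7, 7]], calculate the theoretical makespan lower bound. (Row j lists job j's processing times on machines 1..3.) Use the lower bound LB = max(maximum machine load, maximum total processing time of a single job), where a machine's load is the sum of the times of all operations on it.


Machine loads:
  Machine 1: 7 + 3 = 10
  Machine 2: 1 + 7 = 8
  Machine 3: 7 + 7 = 14
Max machine load = 14
Job totals:
  Job 1: 15
  Job 2: 17
Max job total = 17
Lower bound = max(14, 17) = 17

17


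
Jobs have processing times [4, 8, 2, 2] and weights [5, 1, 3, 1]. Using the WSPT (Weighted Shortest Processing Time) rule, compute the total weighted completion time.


Compute p/w ratios and sort ascending (WSPT): [(2, 3), (4, 5), (2, 1), (8, 1)]
Compute weighted completion times:
  Job (p=2,w=3): C=2, w*C=3*2=6
  Job (p=4,w=5): C=6, w*C=5*6=30
  Job (p=2,w=1): C=8, w*C=1*8=8
  Job (p=8,w=1): C=16, w*C=1*16=16
Total weighted completion time = 60

60
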